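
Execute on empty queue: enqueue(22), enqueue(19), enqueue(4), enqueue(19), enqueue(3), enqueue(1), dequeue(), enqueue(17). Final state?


enqueue(22) -> [22]
enqueue(19) -> [22, 19]
enqueue(4) -> [22, 19, 4]
enqueue(19) -> [22, 19, 4, 19]
enqueue(3) -> [22, 19, 4, 19, 3]
enqueue(1) -> [22, 19, 4, 19, 3, 1]
dequeue() returns 22 -> [19, 4, 19, 3, 1]
enqueue(17) -> [19, 4, 19, 3, 1, 17]
Final queue (front to back): [19, 4, 19, 3, 1, 17]


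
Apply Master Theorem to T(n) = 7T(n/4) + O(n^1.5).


a=7, b=4, c=1.5. log_4(7)=1.404 < c=1.5. Case 3: O(n^c) = O(n^1.500)
Complexity: O(n^1.500)


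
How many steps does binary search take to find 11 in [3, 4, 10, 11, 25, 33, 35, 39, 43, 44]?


Search for 11:
[0,9] mid=4 arr[4]=25
[0,3] mid=1 arr[1]=4
[2,3] mid=2 arr[2]=10
[3,3] mid=3 arr[3]=11
Total: 4 comparisons


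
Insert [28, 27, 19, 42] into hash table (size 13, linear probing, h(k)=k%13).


Insertions: 28->slot 2; 27->slot 1; 19->slot 6; 42->slot 3
Table: [None, 27, 28, 42, None, None, 19, None, None, None, None, None, None]


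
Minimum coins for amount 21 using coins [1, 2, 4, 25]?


dp[0]=0; dp[i]=1+min(dp[i-c] for c in coins)
...dp[16]=4, dp[17]=5, dp[18]=5, dp[19]=6, dp[20]=5, dp[21]=6
Minimum coins for 21 = 6


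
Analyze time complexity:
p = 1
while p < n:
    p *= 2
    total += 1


Per nesting level: O(log n) = O(log n)
Complexity: O(log n)


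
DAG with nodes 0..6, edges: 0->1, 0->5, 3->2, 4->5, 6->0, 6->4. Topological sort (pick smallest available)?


Kahn's algorithm, process smallest node first
Order: [3, 2, 6, 0, 1, 4, 5]


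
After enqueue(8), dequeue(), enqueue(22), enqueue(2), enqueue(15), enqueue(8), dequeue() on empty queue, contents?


enqueue(8) -> [8]
dequeue() returns 8 -> []
enqueue(22) -> [22]
enqueue(2) -> [22, 2]
enqueue(15) -> [22, 2, 15]
enqueue(8) -> [22, 2, 15, 8]
dequeue() returns 22 -> [2, 15, 8]
Final queue (front to back): [2, 15, 8]


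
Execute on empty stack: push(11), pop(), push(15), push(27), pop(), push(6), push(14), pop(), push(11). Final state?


push(11) -> [11]
pop() returns 11 -> []
push(15) -> [15]
push(27) -> [15, 27]
pop() returns 27 -> [15]
push(6) -> [15, 6]
push(14) -> [15, 6, 14]
pop() returns 14 -> [15, 6]
push(11) -> [15, 6, 11]
Final stack (bottom to top): [15, 6, 11]


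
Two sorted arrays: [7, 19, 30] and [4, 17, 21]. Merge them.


Compare heads, take smaller each step.
Merged: [4, 7, 17, 19, 21, 30]


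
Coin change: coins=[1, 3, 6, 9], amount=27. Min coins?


dp[0]=0; dp[i]=1+min(dp[i-c] for c in coins)
...dp[22]=4, dp[23]=5, dp[24]=3, dp[25]=4, dp[26]=5, dp[27]=3
Minimum coins for 27 = 3


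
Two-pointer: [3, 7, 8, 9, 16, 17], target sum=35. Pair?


Two pointers: lo=0, hi=5
No pair sums to 35


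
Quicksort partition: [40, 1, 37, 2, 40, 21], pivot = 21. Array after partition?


Elements <= 21 go left of pivot.
Result: [1, 2, 21, 40, 40, 37], pivot at index 2


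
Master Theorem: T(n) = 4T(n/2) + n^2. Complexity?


a=4, b=2, c=2. log_2(4)=2 = c=2. Case 2: O(n^c log n) = O(n^2 log n)
Complexity: O(n^2 log n)


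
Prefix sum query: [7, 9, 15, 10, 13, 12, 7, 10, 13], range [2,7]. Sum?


Prefix sums: [0, 7, 16, 31, 41, 54, 66, 73, 83, 96]
Sum[2..7] = prefix[8] - prefix[2] = 83 - 16 = 67


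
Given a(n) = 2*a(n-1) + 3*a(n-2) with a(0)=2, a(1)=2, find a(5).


Build bottom-up:
...a(3)=26, a(4)=82, a(5)=2*82+3*26=242


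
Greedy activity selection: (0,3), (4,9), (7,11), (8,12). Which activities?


Greedy: pick earliest-ending, then skip overlaps.
Selected (2 activities): [(0, 3), (4, 9)]


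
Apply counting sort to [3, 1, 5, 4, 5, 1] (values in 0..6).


Count array: [0, 2, 0, 1, 1, 2, 0]
Reconstruct: [1, 1, 3, 4, 5, 5]


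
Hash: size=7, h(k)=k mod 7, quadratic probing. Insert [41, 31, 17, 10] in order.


Insertions: 41->slot 6; 31->slot 3; 17->slot 4; 10->slot 0
Table: [10, None, None, 31, 17, None, 41]


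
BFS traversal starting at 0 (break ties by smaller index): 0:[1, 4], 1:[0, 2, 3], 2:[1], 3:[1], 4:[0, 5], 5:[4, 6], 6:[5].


BFS queue: start with [0]
Visit order: [0, 1, 4, 2, 3, 5, 6]


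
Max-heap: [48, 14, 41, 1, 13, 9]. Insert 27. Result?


Append 27: [48, 14, 41, 1, 13, 9, 27]
Bubble up: no swaps needed
Result: [48, 14, 41, 1, 13, 9, 27]


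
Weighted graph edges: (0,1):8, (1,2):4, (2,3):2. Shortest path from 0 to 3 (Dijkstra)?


Dijkstra from 0:
Distances: {0: 0, 1: 8, 2: 12, 3: 14}
Shortest distance to 3 = 14, path = [0, 1, 2, 3]


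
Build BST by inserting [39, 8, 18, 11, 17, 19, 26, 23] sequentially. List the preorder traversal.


Root = 39; build tree by BST insertion.
Preorder traversal: [39, 8, 18, 11, 17, 19, 26, 23]


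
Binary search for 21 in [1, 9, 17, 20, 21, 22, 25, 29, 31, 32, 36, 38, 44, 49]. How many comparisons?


Search for 21:
[0,13] mid=6 arr[6]=25
[0,5] mid=2 arr[2]=17
[3,5] mid=4 arr[4]=21
Total: 3 comparisons


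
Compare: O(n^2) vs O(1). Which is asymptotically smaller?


constant grows slower than quadratic
O(1) is asymptotically smaller; O(n^2) grows faster


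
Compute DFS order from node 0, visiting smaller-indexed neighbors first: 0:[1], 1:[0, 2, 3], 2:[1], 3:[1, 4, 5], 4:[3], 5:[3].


DFS stack-based: start with [0]
Visit order: [0, 1, 2, 3, 4, 5]


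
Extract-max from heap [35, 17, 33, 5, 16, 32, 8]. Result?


Max = 35
Replace root with last, heapify down
Resulting heap: [33, 17, 32, 5, 16, 8]


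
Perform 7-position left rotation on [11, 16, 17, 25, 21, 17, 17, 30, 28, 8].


Left rotate by 7: [30, 28, 8, 11, 16, 17, 25, 21, 17, 17]


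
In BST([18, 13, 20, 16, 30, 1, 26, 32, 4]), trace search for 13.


BST root = 18
Search for 13: compare at each node
Path: [18, 13]


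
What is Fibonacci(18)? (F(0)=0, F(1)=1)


F(n)=F(n-1)+F(n-2)
...F(16)=987, F(17)=1597, F(18)=2584


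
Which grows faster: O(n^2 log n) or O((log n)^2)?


polylogarithmic grows slower than n^2 log n
O((log n)^2) is asymptotically smaller; O(n^2 log n) grows faster


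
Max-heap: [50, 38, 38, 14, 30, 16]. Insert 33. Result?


Append 33: [50, 38, 38, 14, 30, 16, 33]
Bubble up: no swaps needed
Result: [50, 38, 38, 14, 30, 16, 33]


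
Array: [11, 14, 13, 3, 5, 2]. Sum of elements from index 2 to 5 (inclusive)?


Prefix sums: [0, 11, 25, 38, 41, 46, 48]
Sum[2..5] = prefix[6] - prefix[2] = 48 - 25 = 23


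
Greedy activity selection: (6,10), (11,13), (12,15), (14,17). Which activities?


Greedy: pick earliest-ending, then skip overlaps.
Selected (3 activities): [(6, 10), (11, 13), (14, 17)]


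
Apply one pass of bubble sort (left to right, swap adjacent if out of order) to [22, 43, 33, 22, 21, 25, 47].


After one pass: [22, 33, 22, 21, 25, 43, 47]


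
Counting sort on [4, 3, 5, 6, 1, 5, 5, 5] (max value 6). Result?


Count array: [0, 1, 0, 1, 1, 4, 1]
Reconstruct: [1, 3, 4, 5, 5, 5, 5, 6]


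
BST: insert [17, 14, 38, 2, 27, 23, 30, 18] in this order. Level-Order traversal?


Root = 17; build tree by BST insertion.
Level-Order traversal: [17, 14, 38, 2, 27, 23, 30, 18]


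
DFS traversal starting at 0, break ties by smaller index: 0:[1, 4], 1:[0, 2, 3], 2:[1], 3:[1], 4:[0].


DFS stack-based: start with [0]
Visit order: [0, 1, 2, 3, 4]


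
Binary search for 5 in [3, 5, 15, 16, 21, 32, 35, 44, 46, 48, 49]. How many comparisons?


Search for 5:
[0,10] mid=5 arr[5]=32
[0,4] mid=2 arr[2]=15
[0,1] mid=0 arr[0]=3
[1,1] mid=1 arr[1]=5
Total: 4 comparisons


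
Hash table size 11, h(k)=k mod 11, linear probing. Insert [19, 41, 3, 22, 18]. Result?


Insertions: 19->slot 8; 41->slot 9; 3->slot 3; 22->slot 0; 18->slot 7
Table: [22, None, None, 3, None, None, None, 18, 19, 41, None]


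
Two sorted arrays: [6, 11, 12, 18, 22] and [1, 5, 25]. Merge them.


Compare heads, take smaller each step.
Merged: [1, 5, 6, 11, 12, 18, 22, 25]


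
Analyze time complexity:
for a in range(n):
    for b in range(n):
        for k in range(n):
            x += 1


Per nesting level: O(n) * O(n) * O(n) = O(n^3)
Complexity: O(n^3)


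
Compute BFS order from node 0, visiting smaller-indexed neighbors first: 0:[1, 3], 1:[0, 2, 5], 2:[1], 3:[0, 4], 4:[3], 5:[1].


BFS queue: start with [0]
Visit order: [0, 1, 3, 2, 5, 4]


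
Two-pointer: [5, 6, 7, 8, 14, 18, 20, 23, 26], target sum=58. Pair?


Two pointers: lo=0, hi=8
No pair sums to 58


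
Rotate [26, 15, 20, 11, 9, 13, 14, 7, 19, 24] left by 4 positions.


Left rotate by 4: [9, 13, 14, 7, 19, 24, 26, 15, 20, 11]


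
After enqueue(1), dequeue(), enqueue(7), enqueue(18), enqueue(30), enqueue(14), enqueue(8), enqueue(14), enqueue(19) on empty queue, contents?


enqueue(1) -> [1]
dequeue() returns 1 -> []
enqueue(7) -> [7]
enqueue(18) -> [7, 18]
enqueue(30) -> [7, 18, 30]
enqueue(14) -> [7, 18, 30, 14]
enqueue(8) -> [7, 18, 30, 14, 8]
enqueue(14) -> [7, 18, 30, 14, 8, 14]
enqueue(19) -> [7, 18, 30, 14, 8, 14, 19]
Final queue (front to back): [7, 18, 30, 14, 8, 14, 19]


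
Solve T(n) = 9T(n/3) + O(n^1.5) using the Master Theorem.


a=9, b=3, c=1.5. log_3(9)=2 > c=1.5. Case 1: O(n^log_b(a)) = O(n^2)
Complexity: O(n^2)


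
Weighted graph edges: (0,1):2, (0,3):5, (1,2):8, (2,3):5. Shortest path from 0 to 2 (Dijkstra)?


Dijkstra from 0:
Distances: {0: 0, 1: 2, 2: 10, 3: 5}
Shortest distance to 2 = 10, path = [0, 1, 2]


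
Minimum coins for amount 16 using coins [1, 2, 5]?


dp[0]=0; dp[i]=1+min(dp[i-c] for c in coins)
...dp[11]=3, dp[12]=3, dp[13]=4, dp[14]=4, dp[15]=3, dp[16]=4
Minimum coins for 16 = 4


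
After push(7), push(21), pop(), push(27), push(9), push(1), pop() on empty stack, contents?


push(7) -> [7]
push(21) -> [7, 21]
pop() returns 21 -> [7]
push(27) -> [7, 27]
push(9) -> [7, 27, 9]
push(1) -> [7, 27, 9, 1]
pop() returns 1 -> [7, 27, 9]
Final stack (bottom to top): [7, 27, 9]


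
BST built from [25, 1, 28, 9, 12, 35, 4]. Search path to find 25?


BST root = 25
Search for 25: compare at each node
Path: [25]


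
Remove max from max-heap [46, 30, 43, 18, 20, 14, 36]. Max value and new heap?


Max = 46
Replace root with last, heapify down
Resulting heap: [43, 30, 36, 18, 20, 14]


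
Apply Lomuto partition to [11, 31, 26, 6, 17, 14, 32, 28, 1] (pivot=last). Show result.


Elements <= 1 go left of pivot.
Result: [1, 31, 26, 6, 17, 14, 32, 28, 11], pivot at index 0


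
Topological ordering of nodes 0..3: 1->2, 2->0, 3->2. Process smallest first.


Kahn's algorithm, process smallest node first
Order: [1, 3, 2, 0]


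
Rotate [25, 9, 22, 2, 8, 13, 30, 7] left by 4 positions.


Left rotate by 4: [8, 13, 30, 7, 25, 9, 22, 2]


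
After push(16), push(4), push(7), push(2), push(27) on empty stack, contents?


push(16) -> [16]
push(4) -> [16, 4]
push(7) -> [16, 4, 7]
push(2) -> [16, 4, 7, 2]
push(27) -> [16, 4, 7, 2, 27]
Final stack (bottom to top): [16, 4, 7, 2, 27]


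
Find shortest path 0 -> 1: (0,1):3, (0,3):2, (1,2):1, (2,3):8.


Dijkstra from 0:
Distances: {0: 0, 1: 3, 2: 4, 3: 2}
Shortest distance to 1 = 3, path = [0, 1]


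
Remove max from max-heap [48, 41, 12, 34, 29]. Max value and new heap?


Max = 48
Replace root with last, heapify down
Resulting heap: [41, 34, 12, 29]


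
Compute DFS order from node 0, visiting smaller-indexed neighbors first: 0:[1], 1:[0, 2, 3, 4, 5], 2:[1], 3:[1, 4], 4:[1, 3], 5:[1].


DFS stack-based: start with [0]
Visit order: [0, 1, 2, 3, 4, 5]


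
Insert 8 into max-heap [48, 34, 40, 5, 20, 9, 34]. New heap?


Append 8: [48, 34, 40, 5, 20, 9, 34, 8]
Bubble up: swap idx 7(8) with idx 3(5)
Result: [48, 34, 40, 8, 20, 9, 34, 5]


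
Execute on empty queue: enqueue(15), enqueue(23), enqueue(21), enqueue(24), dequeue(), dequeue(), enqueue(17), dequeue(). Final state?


enqueue(15) -> [15]
enqueue(23) -> [15, 23]
enqueue(21) -> [15, 23, 21]
enqueue(24) -> [15, 23, 21, 24]
dequeue() returns 15 -> [23, 21, 24]
dequeue() returns 23 -> [21, 24]
enqueue(17) -> [21, 24, 17]
dequeue() returns 21 -> [24, 17]
Final queue (front to back): [24, 17]


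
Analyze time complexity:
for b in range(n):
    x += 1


Per nesting level: O(n) = O(n)
Complexity: O(n)


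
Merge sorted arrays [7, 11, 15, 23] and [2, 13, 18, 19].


Compare heads, take smaller each step.
Merged: [2, 7, 11, 13, 15, 18, 19, 23]


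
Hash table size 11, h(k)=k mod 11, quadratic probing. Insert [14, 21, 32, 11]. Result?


Insertions: 14->slot 3; 21->slot 10; 32->slot 0; 11->slot 1
Table: [32, 11, None, 14, None, None, None, None, None, None, 21]


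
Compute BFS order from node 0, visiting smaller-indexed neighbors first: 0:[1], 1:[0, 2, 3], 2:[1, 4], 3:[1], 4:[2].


BFS queue: start with [0]
Visit order: [0, 1, 2, 3, 4]


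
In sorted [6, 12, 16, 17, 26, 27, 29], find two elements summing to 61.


Two pointers: lo=0, hi=6
No pair sums to 61


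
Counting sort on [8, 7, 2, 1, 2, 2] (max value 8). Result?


Count array: [0, 1, 3, 0, 0, 0, 0, 1, 1]
Reconstruct: [1, 2, 2, 2, 7, 8]


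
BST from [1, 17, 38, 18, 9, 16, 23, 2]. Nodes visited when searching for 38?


BST root = 1
Search for 38: compare at each node
Path: [1, 17, 38]


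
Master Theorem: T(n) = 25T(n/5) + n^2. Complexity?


a=25, b=5, c=2. log_5(25)=2 = c=2. Case 2: O(n^c log n) = O(n^2 log n)
Complexity: O(n^2 log n)


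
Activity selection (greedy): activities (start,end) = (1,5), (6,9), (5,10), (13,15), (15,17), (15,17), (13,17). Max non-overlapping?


Greedy: pick earliest-ending, then skip overlaps.
Selected (4 activities): [(1, 5), (6, 9), (13, 15), (15, 17)]


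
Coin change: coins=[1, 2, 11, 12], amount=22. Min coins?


dp[0]=0; dp[i]=1+min(dp[i-c] for c in coins)
...dp[17]=4, dp[18]=4, dp[19]=5, dp[20]=5, dp[21]=6, dp[22]=2
Minimum coins for 22 = 2


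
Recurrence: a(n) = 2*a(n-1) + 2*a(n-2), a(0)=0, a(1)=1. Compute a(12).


Build bottom-up:
...a(10)=6688, a(11)=18272, a(12)=2*18272+2*6688=49920


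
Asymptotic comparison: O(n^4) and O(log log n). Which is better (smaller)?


double-logarithmic grows slower than quartic
O(log log n) is asymptotically smaller; O(n^4) grows faster


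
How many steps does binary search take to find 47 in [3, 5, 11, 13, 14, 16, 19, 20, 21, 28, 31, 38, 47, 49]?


Search for 47:
[0,13] mid=6 arr[6]=19
[7,13] mid=10 arr[10]=31
[11,13] mid=12 arr[12]=47
Total: 3 comparisons


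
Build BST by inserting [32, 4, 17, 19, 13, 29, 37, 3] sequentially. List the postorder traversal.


Root = 32; build tree by BST insertion.
Postorder traversal: [3, 13, 29, 19, 17, 4, 37, 32]


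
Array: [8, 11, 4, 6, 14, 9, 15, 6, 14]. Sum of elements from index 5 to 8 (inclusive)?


Prefix sums: [0, 8, 19, 23, 29, 43, 52, 67, 73, 87]
Sum[5..8] = prefix[9] - prefix[5] = 87 - 43 = 44


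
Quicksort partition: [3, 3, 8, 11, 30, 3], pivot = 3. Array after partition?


Elements <= 3 go left of pivot.
Result: [3, 3, 3, 11, 30, 8], pivot at index 2


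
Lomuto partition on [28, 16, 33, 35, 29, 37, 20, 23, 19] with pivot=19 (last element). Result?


Elements <= 19 go left of pivot.
Result: [16, 19, 33, 35, 29, 37, 20, 23, 28], pivot at index 1


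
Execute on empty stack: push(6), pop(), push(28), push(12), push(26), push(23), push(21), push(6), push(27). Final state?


push(6) -> [6]
pop() returns 6 -> []
push(28) -> [28]
push(12) -> [28, 12]
push(26) -> [28, 12, 26]
push(23) -> [28, 12, 26, 23]
push(21) -> [28, 12, 26, 23, 21]
push(6) -> [28, 12, 26, 23, 21, 6]
push(27) -> [28, 12, 26, 23, 21, 6, 27]
Final stack (bottom to top): [28, 12, 26, 23, 21, 6, 27]


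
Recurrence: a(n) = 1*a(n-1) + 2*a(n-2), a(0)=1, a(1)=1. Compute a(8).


Build bottom-up:
...a(6)=43, a(7)=85, a(8)=1*85+2*43=171


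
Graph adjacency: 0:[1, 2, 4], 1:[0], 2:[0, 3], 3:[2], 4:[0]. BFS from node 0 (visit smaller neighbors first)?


BFS queue: start with [0]
Visit order: [0, 1, 2, 4, 3]


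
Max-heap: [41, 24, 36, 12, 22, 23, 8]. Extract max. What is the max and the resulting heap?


Max = 41
Replace root with last, heapify down
Resulting heap: [36, 24, 23, 12, 22, 8]


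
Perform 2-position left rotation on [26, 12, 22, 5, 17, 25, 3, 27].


Left rotate by 2: [22, 5, 17, 25, 3, 27, 26, 12]


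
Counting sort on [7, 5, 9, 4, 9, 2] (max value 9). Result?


Count array: [0, 0, 1, 0, 1, 1, 0, 1, 0, 2]
Reconstruct: [2, 4, 5, 7, 9, 9]


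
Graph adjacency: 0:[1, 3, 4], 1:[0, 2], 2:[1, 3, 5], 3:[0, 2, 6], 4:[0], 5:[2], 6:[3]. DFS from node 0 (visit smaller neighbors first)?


DFS stack-based: start with [0]
Visit order: [0, 1, 2, 3, 6, 5, 4]


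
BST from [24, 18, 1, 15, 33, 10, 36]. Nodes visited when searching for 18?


BST root = 24
Search for 18: compare at each node
Path: [24, 18]


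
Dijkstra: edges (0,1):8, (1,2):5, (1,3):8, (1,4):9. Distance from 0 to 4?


Dijkstra from 0:
Distances: {0: 0, 1: 8, 2: 13, 3: 16, 4: 17}
Shortest distance to 4 = 17, path = [0, 1, 4]


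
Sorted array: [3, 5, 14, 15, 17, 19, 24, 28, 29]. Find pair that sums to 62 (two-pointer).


Two pointers: lo=0, hi=8
No pair sums to 62


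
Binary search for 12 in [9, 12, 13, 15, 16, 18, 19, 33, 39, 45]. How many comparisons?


Search for 12:
[0,9] mid=4 arr[4]=16
[0,3] mid=1 arr[1]=12
Total: 2 comparisons


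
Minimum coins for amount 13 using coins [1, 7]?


dp[0]=0; dp[i]=1+min(dp[i-c] for c in coins)
...dp[8]=2, dp[9]=3, dp[10]=4, dp[11]=5, dp[12]=6, dp[13]=7
Minimum coins for 13 = 7


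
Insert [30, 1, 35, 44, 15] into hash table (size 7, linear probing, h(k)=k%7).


Insertions: 30->slot 2; 1->slot 1; 35->slot 0; 44->slot 3; 15->slot 4
Table: [35, 1, 30, 44, 15, None, None]


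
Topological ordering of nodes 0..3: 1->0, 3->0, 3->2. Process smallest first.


Kahn's algorithm, process smallest node first
Order: [1, 3, 0, 2]


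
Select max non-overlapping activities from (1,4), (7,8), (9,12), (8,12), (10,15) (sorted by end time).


Greedy: pick earliest-ending, then skip overlaps.
Selected (3 activities): [(1, 4), (7, 8), (9, 12)]


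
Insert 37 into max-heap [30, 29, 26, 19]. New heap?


Append 37: [30, 29, 26, 19, 37]
Bubble up: swap idx 4(37) with idx 1(29); swap idx 1(37) with idx 0(30)
Result: [37, 30, 26, 19, 29]


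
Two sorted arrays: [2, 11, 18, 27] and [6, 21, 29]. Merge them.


Compare heads, take smaller each step.
Merged: [2, 6, 11, 18, 21, 27, 29]


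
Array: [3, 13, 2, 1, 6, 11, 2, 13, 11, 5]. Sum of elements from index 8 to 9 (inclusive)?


Prefix sums: [0, 3, 16, 18, 19, 25, 36, 38, 51, 62, 67]
Sum[8..9] = prefix[10] - prefix[8] = 67 - 51 = 16


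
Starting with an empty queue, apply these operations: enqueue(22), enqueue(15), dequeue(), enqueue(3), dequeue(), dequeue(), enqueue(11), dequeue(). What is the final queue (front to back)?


enqueue(22) -> [22]
enqueue(15) -> [22, 15]
dequeue() returns 22 -> [15]
enqueue(3) -> [15, 3]
dequeue() returns 15 -> [3]
dequeue() returns 3 -> []
enqueue(11) -> [11]
dequeue() returns 11 -> []
Final queue (front to back): []


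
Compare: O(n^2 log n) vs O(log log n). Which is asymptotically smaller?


double-logarithmic grows slower than n^2 log n
O(log log n) is asymptotically smaller; O(n^2 log n) grows faster


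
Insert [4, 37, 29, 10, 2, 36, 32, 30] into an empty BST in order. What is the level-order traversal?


Root = 4; build tree by BST insertion.
Level-Order traversal: [4, 2, 37, 29, 10, 36, 32, 30]


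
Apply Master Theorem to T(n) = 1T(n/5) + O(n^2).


a=1, b=5, c=2. log_5(1)=0 < c=2. Case 3: O(n^c) = O(n^2)
Complexity: O(n^2)


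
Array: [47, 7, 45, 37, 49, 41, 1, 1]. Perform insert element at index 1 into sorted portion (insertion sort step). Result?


After one pass: [7, 47, 45, 37, 49, 41, 1, 1]


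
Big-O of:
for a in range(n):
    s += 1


Per nesting level: O(n) = O(n)
Complexity: O(n)


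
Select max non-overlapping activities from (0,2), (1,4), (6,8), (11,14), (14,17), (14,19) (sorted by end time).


Greedy: pick earliest-ending, then skip overlaps.
Selected (4 activities): [(0, 2), (6, 8), (11, 14), (14, 17)]


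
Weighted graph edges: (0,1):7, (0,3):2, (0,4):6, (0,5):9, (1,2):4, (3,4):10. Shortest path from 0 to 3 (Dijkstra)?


Dijkstra from 0:
Distances: {0: 0, 1: 7, 2: 11, 3: 2, 4: 6, 5: 9}
Shortest distance to 3 = 2, path = [0, 3]


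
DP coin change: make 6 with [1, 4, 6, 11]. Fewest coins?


dp[0]=0; dp[i]=1+min(dp[i-c] for c in coins)
...dp[1]=1, dp[2]=2, dp[3]=3, dp[4]=1, dp[5]=2, dp[6]=1
Minimum coins for 6 = 1


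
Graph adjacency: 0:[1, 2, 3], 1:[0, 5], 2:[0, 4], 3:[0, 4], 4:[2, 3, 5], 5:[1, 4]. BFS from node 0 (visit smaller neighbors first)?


BFS queue: start with [0]
Visit order: [0, 1, 2, 3, 5, 4]


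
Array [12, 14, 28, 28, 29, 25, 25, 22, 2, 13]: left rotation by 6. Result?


Left rotate by 6: [25, 22, 2, 13, 12, 14, 28, 28, 29, 25]


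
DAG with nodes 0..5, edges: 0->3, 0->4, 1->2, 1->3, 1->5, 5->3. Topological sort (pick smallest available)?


Kahn's algorithm, process smallest node first
Order: [0, 1, 2, 4, 5, 3]


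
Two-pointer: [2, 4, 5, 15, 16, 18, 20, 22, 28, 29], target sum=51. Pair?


Two pointers: lo=0, hi=9
Found pair: (22, 29) summing to 51


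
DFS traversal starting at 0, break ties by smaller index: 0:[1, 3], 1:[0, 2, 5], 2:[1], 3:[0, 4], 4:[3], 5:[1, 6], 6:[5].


DFS stack-based: start with [0]
Visit order: [0, 1, 2, 5, 6, 3, 4]


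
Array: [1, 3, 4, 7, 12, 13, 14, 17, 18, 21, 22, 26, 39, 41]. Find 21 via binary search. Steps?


Search for 21:
[0,13] mid=6 arr[6]=14
[7,13] mid=10 arr[10]=22
[7,9] mid=8 arr[8]=18
[9,9] mid=9 arr[9]=21
Total: 4 comparisons


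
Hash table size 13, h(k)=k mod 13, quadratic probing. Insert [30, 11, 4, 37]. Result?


Insertions: 30->slot 4; 11->slot 11; 4->slot 5; 37->slot 12
Table: [None, None, None, None, 30, 4, None, None, None, None, None, 11, 37]


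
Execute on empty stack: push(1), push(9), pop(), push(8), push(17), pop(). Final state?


push(1) -> [1]
push(9) -> [1, 9]
pop() returns 9 -> [1]
push(8) -> [1, 8]
push(17) -> [1, 8, 17]
pop() returns 17 -> [1, 8]
Final stack (bottom to top): [1, 8]


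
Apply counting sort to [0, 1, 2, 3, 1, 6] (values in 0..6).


Count array: [1, 2, 1, 1, 0, 0, 1]
Reconstruct: [0, 1, 1, 2, 3, 6]


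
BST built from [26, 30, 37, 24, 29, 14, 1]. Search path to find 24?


BST root = 26
Search for 24: compare at each node
Path: [26, 24]


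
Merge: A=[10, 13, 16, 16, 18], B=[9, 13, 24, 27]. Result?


Compare heads, take smaller each step.
Merged: [9, 10, 13, 13, 16, 16, 18, 24, 27]


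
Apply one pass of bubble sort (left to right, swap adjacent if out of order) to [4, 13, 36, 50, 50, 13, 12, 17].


After one pass: [4, 13, 36, 50, 13, 12, 17, 50]


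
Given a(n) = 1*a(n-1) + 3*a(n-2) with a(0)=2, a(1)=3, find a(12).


Build bottom-up:
...a(10)=6525, a(11)=15003, a(12)=1*15003+3*6525=34578


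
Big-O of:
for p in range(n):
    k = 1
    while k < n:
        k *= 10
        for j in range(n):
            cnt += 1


Per nesting level: O(n) * O(log n) * O(n) = O(n^2 log n)
Complexity: O(n^2 log n)


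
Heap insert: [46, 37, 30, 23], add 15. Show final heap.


Append 15: [46, 37, 30, 23, 15]
Bubble up: no swaps needed
Result: [46, 37, 30, 23, 15]


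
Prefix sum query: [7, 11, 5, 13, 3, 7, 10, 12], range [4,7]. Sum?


Prefix sums: [0, 7, 18, 23, 36, 39, 46, 56, 68]
Sum[4..7] = prefix[8] - prefix[4] = 68 - 36 = 32


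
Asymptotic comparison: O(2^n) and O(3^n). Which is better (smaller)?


exponential grows slower than exponential (base 3)
O(2^n) is asymptotically smaller; O(3^n) grows faster


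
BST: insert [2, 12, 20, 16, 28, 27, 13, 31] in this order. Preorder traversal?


Root = 2; build tree by BST insertion.
Preorder traversal: [2, 12, 20, 16, 13, 28, 27, 31]


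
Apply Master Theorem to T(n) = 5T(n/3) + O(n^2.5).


a=5, b=3, c=2.5. log_3(5)=1.465 < c=2.5. Case 3: O(n^c) = O(n^2.500)
Complexity: O(n^2.500)


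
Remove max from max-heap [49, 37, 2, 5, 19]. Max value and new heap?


Max = 49
Replace root with last, heapify down
Resulting heap: [37, 19, 2, 5]


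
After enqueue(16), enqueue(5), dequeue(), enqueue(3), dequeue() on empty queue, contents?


enqueue(16) -> [16]
enqueue(5) -> [16, 5]
dequeue() returns 16 -> [5]
enqueue(3) -> [5, 3]
dequeue() returns 5 -> [3]
Final queue (front to back): [3]


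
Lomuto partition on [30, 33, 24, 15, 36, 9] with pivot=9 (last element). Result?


Elements <= 9 go left of pivot.
Result: [9, 33, 24, 15, 36, 30], pivot at index 0


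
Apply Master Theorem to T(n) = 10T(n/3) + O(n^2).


a=10, b=3, c=2. log_3(10)=2.096 > c=2. Case 1: O(n^log_b(a)) = O(n^2.096)
Complexity: O(n^2.096)


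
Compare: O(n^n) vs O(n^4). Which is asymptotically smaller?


quartic grows slower than n^n
O(n^4) is asymptotically smaller; O(n^n) grows faster


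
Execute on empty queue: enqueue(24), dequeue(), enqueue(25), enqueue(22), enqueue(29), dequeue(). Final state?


enqueue(24) -> [24]
dequeue() returns 24 -> []
enqueue(25) -> [25]
enqueue(22) -> [25, 22]
enqueue(29) -> [25, 22, 29]
dequeue() returns 25 -> [22, 29]
Final queue (front to back): [22, 29]


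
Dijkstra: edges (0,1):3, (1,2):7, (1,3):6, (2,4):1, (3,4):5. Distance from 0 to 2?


Dijkstra from 0:
Distances: {0: 0, 1: 3, 2: 10, 3: 9, 4: 11}
Shortest distance to 2 = 10, path = [0, 1, 2]


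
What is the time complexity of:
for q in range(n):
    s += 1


Per nesting level: O(n) = O(n)
Complexity: O(n)


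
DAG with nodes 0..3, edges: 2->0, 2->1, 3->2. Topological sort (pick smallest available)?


Kahn's algorithm, process smallest node first
Order: [3, 2, 0, 1]


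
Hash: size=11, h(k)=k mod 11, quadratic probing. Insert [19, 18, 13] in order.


Insertions: 19->slot 8; 18->slot 7; 13->slot 2
Table: [None, None, 13, None, None, None, None, 18, 19, None, None]


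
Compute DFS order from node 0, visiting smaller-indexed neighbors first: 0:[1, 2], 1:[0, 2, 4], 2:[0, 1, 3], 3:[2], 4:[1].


DFS stack-based: start with [0]
Visit order: [0, 1, 2, 3, 4]


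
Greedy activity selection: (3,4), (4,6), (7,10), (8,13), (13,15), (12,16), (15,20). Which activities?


Greedy: pick earliest-ending, then skip overlaps.
Selected (5 activities): [(3, 4), (4, 6), (7, 10), (13, 15), (15, 20)]


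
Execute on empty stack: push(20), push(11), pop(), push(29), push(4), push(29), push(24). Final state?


push(20) -> [20]
push(11) -> [20, 11]
pop() returns 11 -> [20]
push(29) -> [20, 29]
push(4) -> [20, 29, 4]
push(29) -> [20, 29, 4, 29]
push(24) -> [20, 29, 4, 29, 24]
Final stack (bottom to top): [20, 29, 4, 29, 24]


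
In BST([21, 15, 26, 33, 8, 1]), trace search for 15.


BST root = 21
Search for 15: compare at each node
Path: [21, 15]


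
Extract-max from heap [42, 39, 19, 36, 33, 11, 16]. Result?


Max = 42
Replace root with last, heapify down
Resulting heap: [39, 36, 19, 16, 33, 11]


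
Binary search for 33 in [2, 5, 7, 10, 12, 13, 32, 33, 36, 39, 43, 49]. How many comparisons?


Search for 33:
[0,11] mid=5 arr[5]=13
[6,11] mid=8 arr[8]=36
[6,7] mid=6 arr[6]=32
[7,7] mid=7 arr[7]=33
Total: 4 comparisons


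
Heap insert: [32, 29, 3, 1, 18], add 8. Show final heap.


Append 8: [32, 29, 3, 1, 18, 8]
Bubble up: swap idx 5(8) with idx 2(3)
Result: [32, 29, 8, 1, 18, 3]


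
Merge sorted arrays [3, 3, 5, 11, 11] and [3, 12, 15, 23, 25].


Compare heads, take smaller each step.
Merged: [3, 3, 3, 5, 11, 11, 12, 15, 23, 25]


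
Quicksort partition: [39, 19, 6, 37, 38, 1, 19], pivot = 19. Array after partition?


Elements <= 19 go left of pivot.
Result: [19, 6, 1, 19, 38, 39, 37], pivot at index 3


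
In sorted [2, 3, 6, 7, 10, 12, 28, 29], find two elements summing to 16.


Two pointers: lo=0, hi=7
Found pair: (6, 10) summing to 16


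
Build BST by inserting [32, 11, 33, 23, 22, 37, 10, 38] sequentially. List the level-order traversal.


Root = 32; build tree by BST insertion.
Level-Order traversal: [32, 11, 33, 10, 23, 37, 22, 38]


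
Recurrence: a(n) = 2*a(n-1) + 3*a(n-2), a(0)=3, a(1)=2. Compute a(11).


Build bottom-up:
...a(9)=24602, a(10)=73813, a(11)=2*73813+3*24602=221432


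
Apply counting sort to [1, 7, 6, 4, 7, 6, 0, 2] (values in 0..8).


Count array: [1, 1, 1, 0, 1, 0, 2, 2, 0]
Reconstruct: [0, 1, 2, 4, 6, 6, 7, 7]


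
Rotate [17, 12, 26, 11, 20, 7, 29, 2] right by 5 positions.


Right rotate by 5: [11, 20, 7, 29, 2, 17, 12, 26]


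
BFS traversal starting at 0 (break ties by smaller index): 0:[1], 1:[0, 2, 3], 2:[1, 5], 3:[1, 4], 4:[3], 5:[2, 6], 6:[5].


BFS queue: start with [0]
Visit order: [0, 1, 2, 3, 5, 4, 6]


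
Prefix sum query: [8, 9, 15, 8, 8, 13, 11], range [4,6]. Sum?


Prefix sums: [0, 8, 17, 32, 40, 48, 61, 72]
Sum[4..6] = prefix[7] - prefix[4] = 72 - 40 = 32


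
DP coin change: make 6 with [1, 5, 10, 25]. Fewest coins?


dp[0]=0; dp[i]=1+min(dp[i-c] for c in coins)
...dp[1]=1, dp[2]=2, dp[3]=3, dp[4]=4, dp[5]=1, dp[6]=2
Minimum coins for 6 = 2


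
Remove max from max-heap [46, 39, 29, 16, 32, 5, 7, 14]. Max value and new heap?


Max = 46
Replace root with last, heapify down
Resulting heap: [39, 32, 29, 16, 14, 5, 7]


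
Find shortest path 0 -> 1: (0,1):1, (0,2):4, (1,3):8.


Dijkstra from 0:
Distances: {0: 0, 1: 1, 2: 4, 3: 9}
Shortest distance to 1 = 1, path = [0, 1]


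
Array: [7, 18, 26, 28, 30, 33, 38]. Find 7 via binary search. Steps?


Search for 7:
[0,6] mid=3 arr[3]=28
[0,2] mid=1 arr[1]=18
[0,0] mid=0 arr[0]=7
Total: 3 comparisons


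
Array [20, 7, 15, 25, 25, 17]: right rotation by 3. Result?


Right rotate by 3: [25, 25, 17, 20, 7, 15]


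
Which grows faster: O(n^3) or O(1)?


constant grows slower than cubic
O(1) is asymptotically smaller; O(n^3) grows faster


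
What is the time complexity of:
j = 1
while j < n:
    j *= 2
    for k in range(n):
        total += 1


Per nesting level: O(log n) * O(n) = O(n log n)
Complexity: O(n log n)


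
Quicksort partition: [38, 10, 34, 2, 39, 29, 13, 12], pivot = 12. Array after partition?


Elements <= 12 go left of pivot.
Result: [10, 2, 12, 38, 39, 29, 13, 34], pivot at index 2


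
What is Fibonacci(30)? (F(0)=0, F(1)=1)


F(n)=F(n-1)+F(n-2)
...F(28)=317811, F(29)=514229, F(30)=832040


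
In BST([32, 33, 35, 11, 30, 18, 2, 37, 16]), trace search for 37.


BST root = 32
Search for 37: compare at each node
Path: [32, 33, 35, 37]


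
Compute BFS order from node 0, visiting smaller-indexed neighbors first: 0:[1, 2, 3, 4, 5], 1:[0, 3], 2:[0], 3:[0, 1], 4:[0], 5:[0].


BFS queue: start with [0]
Visit order: [0, 1, 2, 3, 4, 5]


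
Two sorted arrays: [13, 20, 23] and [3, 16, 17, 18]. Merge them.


Compare heads, take smaller each step.
Merged: [3, 13, 16, 17, 18, 20, 23]


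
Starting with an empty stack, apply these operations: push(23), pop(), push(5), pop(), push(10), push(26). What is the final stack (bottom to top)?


push(23) -> [23]
pop() returns 23 -> []
push(5) -> [5]
pop() returns 5 -> []
push(10) -> [10]
push(26) -> [10, 26]
Final stack (bottom to top): [10, 26]


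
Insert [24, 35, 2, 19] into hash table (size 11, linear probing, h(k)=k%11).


Insertions: 24->slot 2; 35->slot 3; 2->slot 4; 19->slot 8
Table: [None, None, 24, 35, 2, None, None, None, 19, None, None]


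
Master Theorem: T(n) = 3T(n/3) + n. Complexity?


a=3, b=3, c=1. log_3(3)=1 = c=1. Case 2: O(n^c log n) = O(n log n)
Complexity: O(n log n)


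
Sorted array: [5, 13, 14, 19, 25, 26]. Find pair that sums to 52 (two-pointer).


Two pointers: lo=0, hi=5
No pair sums to 52


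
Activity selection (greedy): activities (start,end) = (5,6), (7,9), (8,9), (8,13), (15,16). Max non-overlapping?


Greedy: pick earliest-ending, then skip overlaps.
Selected (3 activities): [(5, 6), (7, 9), (15, 16)]


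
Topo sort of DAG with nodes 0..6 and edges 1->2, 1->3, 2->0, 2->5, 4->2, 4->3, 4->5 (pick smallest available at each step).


Kahn's algorithm, process smallest node first
Order: [1, 4, 2, 0, 3, 5, 6]


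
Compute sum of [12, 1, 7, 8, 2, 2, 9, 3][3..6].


Prefix sums: [0, 12, 13, 20, 28, 30, 32, 41, 44]
Sum[3..6] = prefix[7] - prefix[3] = 41 - 20 = 21


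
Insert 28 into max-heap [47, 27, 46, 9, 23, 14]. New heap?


Append 28: [47, 27, 46, 9, 23, 14, 28]
Bubble up: no swaps needed
Result: [47, 27, 46, 9, 23, 14, 28]


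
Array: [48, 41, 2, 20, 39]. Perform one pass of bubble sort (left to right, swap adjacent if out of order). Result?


After one pass: [41, 2, 20, 39, 48]


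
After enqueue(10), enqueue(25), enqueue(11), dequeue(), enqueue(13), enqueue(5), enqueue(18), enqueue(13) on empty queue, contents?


enqueue(10) -> [10]
enqueue(25) -> [10, 25]
enqueue(11) -> [10, 25, 11]
dequeue() returns 10 -> [25, 11]
enqueue(13) -> [25, 11, 13]
enqueue(5) -> [25, 11, 13, 5]
enqueue(18) -> [25, 11, 13, 5, 18]
enqueue(13) -> [25, 11, 13, 5, 18, 13]
Final queue (front to back): [25, 11, 13, 5, 18, 13]


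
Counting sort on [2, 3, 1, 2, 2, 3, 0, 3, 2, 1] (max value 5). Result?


Count array: [1, 2, 4, 3, 0, 0]
Reconstruct: [0, 1, 1, 2, 2, 2, 2, 3, 3, 3]


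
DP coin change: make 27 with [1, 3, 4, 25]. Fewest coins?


dp[0]=0; dp[i]=1+min(dp[i-c] for c in coins)
...dp[22]=6, dp[23]=6, dp[24]=6, dp[25]=1, dp[26]=2, dp[27]=3
Minimum coins for 27 = 3


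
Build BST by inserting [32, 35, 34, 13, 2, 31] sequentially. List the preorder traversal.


Root = 32; build tree by BST insertion.
Preorder traversal: [32, 13, 2, 31, 35, 34]


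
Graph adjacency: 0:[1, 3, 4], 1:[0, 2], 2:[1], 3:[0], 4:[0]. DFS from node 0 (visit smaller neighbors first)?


DFS stack-based: start with [0]
Visit order: [0, 1, 2, 3, 4]


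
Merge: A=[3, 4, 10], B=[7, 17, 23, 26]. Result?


Compare heads, take smaller each step.
Merged: [3, 4, 7, 10, 17, 23, 26]


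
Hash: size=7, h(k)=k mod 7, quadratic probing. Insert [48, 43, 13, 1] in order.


Insertions: 48->slot 6; 43->slot 1; 13->slot 0; 1->slot 2
Table: [13, 43, 1, None, None, None, 48]


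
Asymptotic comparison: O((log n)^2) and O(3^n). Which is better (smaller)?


polylogarithmic grows slower than exponential (base 3)
O((log n)^2) is asymptotically smaller; O(3^n) grows faster


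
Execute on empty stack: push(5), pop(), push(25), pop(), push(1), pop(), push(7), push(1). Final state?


push(5) -> [5]
pop() returns 5 -> []
push(25) -> [25]
pop() returns 25 -> []
push(1) -> [1]
pop() returns 1 -> []
push(7) -> [7]
push(1) -> [7, 1]
Final stack (bottom to top): [7, 1]


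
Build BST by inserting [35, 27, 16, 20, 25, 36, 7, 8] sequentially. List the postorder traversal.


Root = 35; build tree by BST insertion.
Postorder traversal: [8, 7, 25, 20, 16, 27, 36, 35]


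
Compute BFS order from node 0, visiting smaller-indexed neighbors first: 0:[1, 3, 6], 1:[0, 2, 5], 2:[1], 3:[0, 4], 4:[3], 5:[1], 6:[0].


BFS queue: start with [0]
Visit order: [0, 1, 3, 6, 2, 5, 4]


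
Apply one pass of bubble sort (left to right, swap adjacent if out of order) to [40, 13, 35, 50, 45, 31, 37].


After one pass: [13, 35, 40, 45, 31, 37, 50]


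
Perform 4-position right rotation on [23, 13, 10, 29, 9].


Right rotate by 4: [13, 10, 29, 9, 23]


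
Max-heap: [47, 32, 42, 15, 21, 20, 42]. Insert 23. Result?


Append 23: [47, 32, 42, 15, 21, 20, 42, 23]
Bubble up: swap idx 7(23) with idx 3(15)
Result: [47, 32, 42, 23, 21, 20, 42, 15]


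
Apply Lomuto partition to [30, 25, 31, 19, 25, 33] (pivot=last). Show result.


Elements <= 33 go left of pivot.
Result: [30, 25, 31, 19, 25, 33], pivot at index 5


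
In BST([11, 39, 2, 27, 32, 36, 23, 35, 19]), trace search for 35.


BST root = 11
Search for 35: compare at each node
Path: [11, 39, 27, 32, 36, 35]


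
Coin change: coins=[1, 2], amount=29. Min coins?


dp[0]=0; dp[i]=1+min(dp[i-c] for c in coins)
...dp[24]=12, dp[25]=13, dp[26]=13, dp[27]=14, dp[28]=14, dp[29]=15
Minimum coins for 29 = 15


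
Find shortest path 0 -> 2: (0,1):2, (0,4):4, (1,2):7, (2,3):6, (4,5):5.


Dijkstra from 0:
Distances: {0: 0, 1: 2, 2: 9, 3: 15, 4: 4, 5: 9}
Shortest distance to 2 = 9, path = [0, 1, 2]


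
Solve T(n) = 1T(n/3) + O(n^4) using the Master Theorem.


a=1, b=3, c=4. log_3(1)=0 < c=4. Case 3: O(n^c) = O(n^4)
Complexity: O(n^4)


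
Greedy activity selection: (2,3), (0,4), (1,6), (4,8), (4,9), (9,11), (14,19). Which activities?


Greedy: pick earliest-ending, then skip overlaps.
Selected (4 activities): [(2, 3), (4, 8), (9, 11), (14, 19)]


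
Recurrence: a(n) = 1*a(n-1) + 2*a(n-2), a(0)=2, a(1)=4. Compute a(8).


Build bottom-up:
...a(6)=128, a(7)=256, a(8)=1*256+2*128=512


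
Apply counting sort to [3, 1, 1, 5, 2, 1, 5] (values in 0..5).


Count array: [0, 3, 1, 1, 0, 2]
Reconstruct: [1, 1, 1, 2, 3, 5, 5]


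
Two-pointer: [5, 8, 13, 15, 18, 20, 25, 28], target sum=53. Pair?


Two pointers: lo=0, hi=7
Found pair: (25, 28) summing to 53


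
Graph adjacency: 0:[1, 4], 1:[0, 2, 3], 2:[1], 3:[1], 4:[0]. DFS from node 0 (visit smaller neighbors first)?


DFS stack-based: start with [0]
Visit order: [0, 1, 2, 3, 4]


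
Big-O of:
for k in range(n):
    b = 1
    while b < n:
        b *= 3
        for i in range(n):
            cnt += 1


Per nesting level: O(n) * O(log n) * O(n) = O(n^2 log n)
Complexity: O(n^2 log n)


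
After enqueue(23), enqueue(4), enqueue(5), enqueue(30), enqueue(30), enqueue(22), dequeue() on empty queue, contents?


enqueue(23) -> [23]
enqueue(4) -> [23, 4]
enqueue(5) -> [23, 4, 5]
enqueue(30) -> [23, 4, 5, 30]
enqueue(30) -> [23, 4, 5, 30, 30]
enqueue(22) -> [23, 4, 5, 30, 30, 22]
dequeue() returns 23 -> [4, 5, 30, 30, 22]
Final queue (front to back): [4, 5, 30, 30, 22]


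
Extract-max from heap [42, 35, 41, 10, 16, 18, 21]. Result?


Max = 42
Replace root with last, heapify down
Resulting heap: [41, 35, 21, 10, 16, 18]


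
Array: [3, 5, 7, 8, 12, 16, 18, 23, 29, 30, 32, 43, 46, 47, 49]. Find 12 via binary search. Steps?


Search for 12:
[0,14] mid=7 arr[7]=23
[0,6] mid=3 arr[3]=8
[4,6] mid=5 arr[5]=16
[4,4] mid=4 arr[4]=12
Total: 4 comparisons


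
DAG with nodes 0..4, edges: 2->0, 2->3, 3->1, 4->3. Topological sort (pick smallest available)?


Kahn's algorithm, process smallest node first
Order: [2, 0, 4, 3, 1]


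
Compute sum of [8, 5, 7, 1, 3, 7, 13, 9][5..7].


Prefix sums: [0, 8, 13, 20, 21, 24, 31, 44, 53]
Sum[5..7] = prefix[8] - prefix[5] = 53 - 24 = 29


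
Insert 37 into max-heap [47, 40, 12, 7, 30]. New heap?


Append 37: [47, 40, 12, 7, 30, 37]
Bubble up: swap idx 5(37) with idx 2(12)
Result: [47, 40, 37, 7, 30, 12]


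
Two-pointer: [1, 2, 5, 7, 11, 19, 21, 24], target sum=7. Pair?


Two pointers: lo=0, hi=7
Found pair: (2, 5) summing to 7


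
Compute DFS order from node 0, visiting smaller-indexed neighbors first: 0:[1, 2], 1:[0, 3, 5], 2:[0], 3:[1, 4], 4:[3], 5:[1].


DFS stack-based: start with [0]
Visit order: [0, 1, 3, 4, 5, 2]


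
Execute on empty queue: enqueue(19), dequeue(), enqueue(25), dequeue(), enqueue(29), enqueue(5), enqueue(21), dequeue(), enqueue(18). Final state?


enqueue(19) -> [19]
dequeue() returns 19 -> []
enqueue(25) -> [25]
dequeue() returns 25 -> []
enqueue(29) -> [29]
enqueue(5) -> [29, 5]
enqueue(21) -> [29, 5, 21]
dequeue() returns 29 -> [5, 21]
enqueue(18) -> [5, 21, 18]
Final queue (front to back): [5, 21, 18]


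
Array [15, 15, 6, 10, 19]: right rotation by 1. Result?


Right rotate by 1: [19, 15, 15, 6, 10]
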